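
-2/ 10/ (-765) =1/ 3825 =0.00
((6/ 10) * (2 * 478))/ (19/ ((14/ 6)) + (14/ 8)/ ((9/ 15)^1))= 240912/ 4645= 51.86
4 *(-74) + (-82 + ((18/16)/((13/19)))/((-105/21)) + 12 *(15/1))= -198.33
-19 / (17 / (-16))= 304 / 17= 17.88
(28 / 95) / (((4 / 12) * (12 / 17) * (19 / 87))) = 10353 / 1805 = 5.74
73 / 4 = 18.25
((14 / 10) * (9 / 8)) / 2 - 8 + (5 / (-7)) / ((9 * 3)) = -109453 / 15120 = -7.24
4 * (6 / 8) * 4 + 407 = 419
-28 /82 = -14 /41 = -0.34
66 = 66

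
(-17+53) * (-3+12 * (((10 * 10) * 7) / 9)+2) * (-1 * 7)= -234948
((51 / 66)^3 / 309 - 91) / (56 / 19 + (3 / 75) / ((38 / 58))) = -142217944525 / 4701741528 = -30.25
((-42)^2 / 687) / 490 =6 / 1145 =0.01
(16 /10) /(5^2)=0.06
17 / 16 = 1.06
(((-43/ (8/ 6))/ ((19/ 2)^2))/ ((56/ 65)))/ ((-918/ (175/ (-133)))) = -69875/ 117535824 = -0.00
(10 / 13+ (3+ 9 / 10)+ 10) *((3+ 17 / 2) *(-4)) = -43861 / 65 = -674.78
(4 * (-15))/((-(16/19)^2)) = 84.61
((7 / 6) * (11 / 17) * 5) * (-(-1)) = 385 / 102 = 3.77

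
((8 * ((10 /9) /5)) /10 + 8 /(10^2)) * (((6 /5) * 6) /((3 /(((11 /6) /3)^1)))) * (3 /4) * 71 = 22649 /1125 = 20.13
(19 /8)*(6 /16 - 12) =-1767 /64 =-27.61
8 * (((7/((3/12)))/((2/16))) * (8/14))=1024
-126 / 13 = -9.69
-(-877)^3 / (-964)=-674526133 / 964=-699715.91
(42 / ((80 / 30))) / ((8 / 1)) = 63 / 32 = 1.97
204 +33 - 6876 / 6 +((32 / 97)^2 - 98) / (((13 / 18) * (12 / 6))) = -976.77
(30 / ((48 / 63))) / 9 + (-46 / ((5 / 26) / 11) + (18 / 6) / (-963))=-33728473 / 12840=-2626.83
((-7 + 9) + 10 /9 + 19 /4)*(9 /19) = 283 /76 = 3.72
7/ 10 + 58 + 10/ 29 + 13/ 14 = 60873/ 1015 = 59.97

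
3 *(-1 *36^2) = -3888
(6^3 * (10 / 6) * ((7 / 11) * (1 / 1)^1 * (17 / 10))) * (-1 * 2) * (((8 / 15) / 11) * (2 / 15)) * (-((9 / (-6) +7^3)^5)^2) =2628778524624500282249544102431 / 24200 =108627211761342986869815900.00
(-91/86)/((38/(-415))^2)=-15672475/124184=-126.20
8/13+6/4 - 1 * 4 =-49/26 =-1.88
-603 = -603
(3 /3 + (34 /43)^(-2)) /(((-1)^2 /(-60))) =-45075 /289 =-155.97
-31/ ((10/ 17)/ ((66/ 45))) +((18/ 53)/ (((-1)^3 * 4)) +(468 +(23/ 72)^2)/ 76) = -37178369923/ 522028800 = -71.22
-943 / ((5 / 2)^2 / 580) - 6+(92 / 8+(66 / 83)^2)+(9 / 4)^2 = -48222561963 / 551120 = -87499.21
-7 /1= -7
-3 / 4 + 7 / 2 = 11 / 4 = 2.75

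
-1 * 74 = -74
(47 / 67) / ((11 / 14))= 658 / 737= 0.89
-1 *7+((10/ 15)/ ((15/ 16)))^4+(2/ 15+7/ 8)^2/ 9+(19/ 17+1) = -20137652887/ 4461480000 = -4.51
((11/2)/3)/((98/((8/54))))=11/3969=0.00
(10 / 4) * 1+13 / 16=53 / 16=3.31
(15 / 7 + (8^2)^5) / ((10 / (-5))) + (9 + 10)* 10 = -7516190123 / 14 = -536870723.07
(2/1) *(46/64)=23/16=1.44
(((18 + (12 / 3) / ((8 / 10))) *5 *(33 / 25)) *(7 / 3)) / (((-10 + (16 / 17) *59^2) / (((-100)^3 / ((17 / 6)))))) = -1062600000 / 27763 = -38273.96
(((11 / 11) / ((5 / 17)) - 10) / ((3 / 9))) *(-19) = 376.20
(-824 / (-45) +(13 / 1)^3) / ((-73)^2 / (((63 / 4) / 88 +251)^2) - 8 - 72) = -27.72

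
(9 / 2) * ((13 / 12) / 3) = 13 / 8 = 1.62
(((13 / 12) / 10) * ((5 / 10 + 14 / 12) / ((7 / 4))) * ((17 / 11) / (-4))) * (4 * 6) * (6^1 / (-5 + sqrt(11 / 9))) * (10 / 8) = 3315 * sqrt(11) / 32956 + 49725 / 32956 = 1.84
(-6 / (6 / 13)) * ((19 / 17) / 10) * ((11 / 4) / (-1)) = 2717 / 680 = 4.00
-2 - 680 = -682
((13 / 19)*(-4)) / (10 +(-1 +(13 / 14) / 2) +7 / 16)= -5824 / 21071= -0.28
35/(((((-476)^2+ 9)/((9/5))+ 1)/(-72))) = -11340/566467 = -0.02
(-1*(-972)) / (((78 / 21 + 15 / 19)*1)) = 129276 / 599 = 215.82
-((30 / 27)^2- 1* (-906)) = -907.23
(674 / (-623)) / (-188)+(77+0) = 4509611 / 58562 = 77.01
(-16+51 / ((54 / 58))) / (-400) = -349 / 3600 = -0.10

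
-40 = -40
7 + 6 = 13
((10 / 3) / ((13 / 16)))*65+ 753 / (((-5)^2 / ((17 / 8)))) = 198403 / 600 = 330.67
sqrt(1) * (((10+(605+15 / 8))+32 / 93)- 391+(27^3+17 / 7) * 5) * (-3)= -513786709 / 1736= -295960.09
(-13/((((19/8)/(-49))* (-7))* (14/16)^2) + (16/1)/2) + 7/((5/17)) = -12133/665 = -18.25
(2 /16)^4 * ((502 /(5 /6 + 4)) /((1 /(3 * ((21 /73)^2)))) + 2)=2146979 /316499968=0.01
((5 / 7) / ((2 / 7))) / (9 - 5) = 5 / 8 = 0.62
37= 37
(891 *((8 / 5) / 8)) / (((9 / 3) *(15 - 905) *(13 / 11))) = -3267 / 57850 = -0.06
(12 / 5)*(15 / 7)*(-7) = -36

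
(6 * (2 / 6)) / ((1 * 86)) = 1 / 43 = 0.02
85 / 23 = 3.70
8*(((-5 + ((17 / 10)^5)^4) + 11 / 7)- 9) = 28440919846533007656811207 / 87500000000000000000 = 325039.08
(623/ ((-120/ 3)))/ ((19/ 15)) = -1869/ 152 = -12.30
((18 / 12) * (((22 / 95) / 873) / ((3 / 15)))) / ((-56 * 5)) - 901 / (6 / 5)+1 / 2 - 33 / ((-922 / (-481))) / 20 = -17870490741 / 23789444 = -751.19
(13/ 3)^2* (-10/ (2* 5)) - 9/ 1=-27.78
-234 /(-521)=234 /521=0.45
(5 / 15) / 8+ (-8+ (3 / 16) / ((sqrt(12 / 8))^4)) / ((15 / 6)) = -25 / 8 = -3.12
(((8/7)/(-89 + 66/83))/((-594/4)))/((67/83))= 110224/1019764053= 0.00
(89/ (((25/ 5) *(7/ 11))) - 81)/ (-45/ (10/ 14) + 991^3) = -58/ 1064483665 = -0.00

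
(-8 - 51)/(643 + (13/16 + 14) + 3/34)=-0.09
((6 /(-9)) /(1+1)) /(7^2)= -1 /147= -0.01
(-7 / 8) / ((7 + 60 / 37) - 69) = 0.01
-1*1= -1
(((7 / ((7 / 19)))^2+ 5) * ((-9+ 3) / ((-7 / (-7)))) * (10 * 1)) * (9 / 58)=-98820 / 29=-3407.59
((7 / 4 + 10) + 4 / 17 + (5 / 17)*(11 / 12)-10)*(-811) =-93265 / 51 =-1828.73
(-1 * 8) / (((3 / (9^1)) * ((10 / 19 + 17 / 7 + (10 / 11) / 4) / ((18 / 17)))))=-1264032 / 158287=-7.99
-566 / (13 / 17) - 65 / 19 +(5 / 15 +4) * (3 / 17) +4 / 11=-742.45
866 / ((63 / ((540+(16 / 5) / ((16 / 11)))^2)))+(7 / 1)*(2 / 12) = 12729374047 / 3150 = 4041071.13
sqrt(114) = 10.68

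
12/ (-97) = -12/ 97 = -0.12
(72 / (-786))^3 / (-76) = 432 / 42713729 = 0.00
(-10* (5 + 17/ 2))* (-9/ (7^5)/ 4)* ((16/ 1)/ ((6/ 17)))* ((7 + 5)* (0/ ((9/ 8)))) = 0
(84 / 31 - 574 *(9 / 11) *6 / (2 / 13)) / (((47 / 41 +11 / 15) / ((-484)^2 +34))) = -224949651357375 / 98549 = -2282617290.46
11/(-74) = -11/74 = -0.15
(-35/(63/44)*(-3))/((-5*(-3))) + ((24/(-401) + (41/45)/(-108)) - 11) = -12042781/1948860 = -6.18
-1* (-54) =54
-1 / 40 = -0.02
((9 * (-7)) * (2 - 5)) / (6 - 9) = -63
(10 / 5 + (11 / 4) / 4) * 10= 215 / 8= 26.88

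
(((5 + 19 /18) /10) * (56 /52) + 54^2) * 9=3412483 /130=26249.87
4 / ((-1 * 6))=-2 / 3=-0.67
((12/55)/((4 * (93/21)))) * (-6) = -126/1705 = -0.07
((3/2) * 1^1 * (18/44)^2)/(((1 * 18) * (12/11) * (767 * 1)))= 9/539968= 0.00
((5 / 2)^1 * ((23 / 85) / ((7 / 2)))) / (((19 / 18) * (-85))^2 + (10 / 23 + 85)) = 171396 / 7214474365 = 0.00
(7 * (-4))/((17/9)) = -252/17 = -14.82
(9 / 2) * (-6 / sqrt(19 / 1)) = -27 * sqrt(19) / 19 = -6.19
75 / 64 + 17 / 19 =2513 / 1216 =2.07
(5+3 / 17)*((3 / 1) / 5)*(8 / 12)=176 / 85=2.07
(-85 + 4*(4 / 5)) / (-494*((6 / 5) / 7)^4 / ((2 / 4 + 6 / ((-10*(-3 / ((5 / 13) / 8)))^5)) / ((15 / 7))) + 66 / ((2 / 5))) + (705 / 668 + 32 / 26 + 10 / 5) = 88828910320482200040693727 / 23469626076041215151085108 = 3.78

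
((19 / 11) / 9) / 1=19 / 99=0.19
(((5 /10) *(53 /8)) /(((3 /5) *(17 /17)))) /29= 265 /1392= 0.19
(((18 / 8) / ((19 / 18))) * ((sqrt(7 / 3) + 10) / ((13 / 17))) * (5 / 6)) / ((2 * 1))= 765 * sqrt(21) / 1976 + 11475 / 988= 13.39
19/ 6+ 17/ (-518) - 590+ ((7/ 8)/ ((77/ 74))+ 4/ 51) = -340549943/ 581196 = -585.95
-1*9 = -9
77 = 77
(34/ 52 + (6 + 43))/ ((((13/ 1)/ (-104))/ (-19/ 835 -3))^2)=263181235712/ 9063925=29036.12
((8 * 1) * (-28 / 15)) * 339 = -5062.40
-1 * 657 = -657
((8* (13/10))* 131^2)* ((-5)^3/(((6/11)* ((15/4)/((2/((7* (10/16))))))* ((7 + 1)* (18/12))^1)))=-78528736/189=-415495.96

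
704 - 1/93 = 703.99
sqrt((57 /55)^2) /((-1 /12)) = -684 /55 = -12.44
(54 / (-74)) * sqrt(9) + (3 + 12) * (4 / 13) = 1167 / 481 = 2.43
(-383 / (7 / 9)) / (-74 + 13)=3447 / 427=8.07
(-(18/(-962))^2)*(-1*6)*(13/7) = 486/124579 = 0.00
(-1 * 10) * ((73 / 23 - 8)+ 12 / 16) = 1875 / 46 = 40.76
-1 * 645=-645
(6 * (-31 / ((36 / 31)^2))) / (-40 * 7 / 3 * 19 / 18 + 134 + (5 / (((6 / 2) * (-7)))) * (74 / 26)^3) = -458155789 / 99629576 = -4.60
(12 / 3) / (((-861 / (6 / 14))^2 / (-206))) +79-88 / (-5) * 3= 2659773259 / 20180405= 131.80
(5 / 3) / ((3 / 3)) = 5 / 3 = 1.67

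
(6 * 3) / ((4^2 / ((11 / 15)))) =33 / 40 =0.82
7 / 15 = 0.47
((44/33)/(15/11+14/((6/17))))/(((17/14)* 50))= 154/287725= 0.00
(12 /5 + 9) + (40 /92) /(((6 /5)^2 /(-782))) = -224.71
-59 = -59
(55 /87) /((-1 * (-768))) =55 /66816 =0.00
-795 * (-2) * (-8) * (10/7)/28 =-31800/49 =-648.98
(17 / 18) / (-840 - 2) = -17 / 15156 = -0.00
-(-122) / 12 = 61 / 6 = 10.17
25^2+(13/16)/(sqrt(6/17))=13*sqrt(102)/96+625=626.37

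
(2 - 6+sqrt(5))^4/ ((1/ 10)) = 7610 - 3360 * sqrt(5) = 96.81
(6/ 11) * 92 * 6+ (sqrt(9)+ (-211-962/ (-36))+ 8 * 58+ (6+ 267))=856.81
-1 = -1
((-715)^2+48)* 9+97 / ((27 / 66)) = 41415247 / 9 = 4601694.11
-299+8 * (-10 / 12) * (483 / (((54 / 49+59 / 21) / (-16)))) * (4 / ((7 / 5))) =37333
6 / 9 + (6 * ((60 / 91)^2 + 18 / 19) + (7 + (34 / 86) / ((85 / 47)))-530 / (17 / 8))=-402380290762 / 1725222135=-233.23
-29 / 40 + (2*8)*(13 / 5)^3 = 280491 / 1000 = 280.49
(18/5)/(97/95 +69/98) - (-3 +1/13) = 1046026/208793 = 5.01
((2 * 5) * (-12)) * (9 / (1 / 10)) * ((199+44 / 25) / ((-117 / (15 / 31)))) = 3613680 / 403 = 8966.95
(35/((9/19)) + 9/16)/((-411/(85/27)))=-911285/1597968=-0.57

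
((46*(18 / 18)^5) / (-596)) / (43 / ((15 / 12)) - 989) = 115 / 1422354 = 0.00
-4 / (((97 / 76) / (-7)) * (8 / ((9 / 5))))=2394 / 485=4.94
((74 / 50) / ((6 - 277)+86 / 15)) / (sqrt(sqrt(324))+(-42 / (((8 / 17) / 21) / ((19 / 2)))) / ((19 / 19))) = 2368 * sqrt(2) / 44852187910535+14054376 / 44852187910535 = 0.00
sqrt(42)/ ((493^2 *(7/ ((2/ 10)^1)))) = sqrt(42)/ 8506715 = 0.00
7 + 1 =8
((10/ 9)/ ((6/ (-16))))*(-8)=640/ 27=23.70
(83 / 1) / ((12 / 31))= 2573 / 12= 214.42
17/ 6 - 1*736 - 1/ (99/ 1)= -145169/ 198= -733.18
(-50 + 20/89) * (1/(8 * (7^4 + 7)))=-2215/857248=-0.00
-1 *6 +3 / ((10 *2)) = -117 / 20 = -5.85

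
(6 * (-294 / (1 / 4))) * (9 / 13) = -63504 / 13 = -4884.92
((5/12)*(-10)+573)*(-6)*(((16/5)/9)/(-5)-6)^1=4662158/225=20720.70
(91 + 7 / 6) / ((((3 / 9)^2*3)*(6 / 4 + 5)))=553 / 13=42.54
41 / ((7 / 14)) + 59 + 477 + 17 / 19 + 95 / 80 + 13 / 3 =569467 / 912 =624.42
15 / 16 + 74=1199 / 16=74.94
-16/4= -4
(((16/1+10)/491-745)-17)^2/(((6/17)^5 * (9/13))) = 161465797179189581/1054488294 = 153122417.86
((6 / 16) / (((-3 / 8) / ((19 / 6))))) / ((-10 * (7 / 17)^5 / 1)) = 26977283 / 1008420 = 26.75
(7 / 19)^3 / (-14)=-49 / 13718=-0.00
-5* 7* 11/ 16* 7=-2695/ 16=-168.44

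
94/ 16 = 47/ 8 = 5.88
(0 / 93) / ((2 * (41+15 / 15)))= 0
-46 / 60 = -23 / 30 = -0.77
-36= -36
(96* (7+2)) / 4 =216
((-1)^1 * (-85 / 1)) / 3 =85 / 3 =28.33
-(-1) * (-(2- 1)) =-1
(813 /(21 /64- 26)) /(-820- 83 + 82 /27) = 1404864 /39923257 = 0.04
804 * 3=2412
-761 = -761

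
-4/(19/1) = -4/19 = -0.21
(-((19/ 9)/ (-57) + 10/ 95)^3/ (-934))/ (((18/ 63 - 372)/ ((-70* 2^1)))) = 10504375/ 82025006309199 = 0.00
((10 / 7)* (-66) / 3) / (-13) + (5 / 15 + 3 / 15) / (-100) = 82318 / 34125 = 2.41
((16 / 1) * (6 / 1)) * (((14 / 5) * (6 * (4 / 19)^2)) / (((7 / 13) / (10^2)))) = 4792320 / 361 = 13275.12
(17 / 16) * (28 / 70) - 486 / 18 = -1063 / 40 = -26.58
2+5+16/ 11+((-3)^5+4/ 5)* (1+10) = -2655.75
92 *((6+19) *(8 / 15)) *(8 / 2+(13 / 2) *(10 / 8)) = 44620 / 3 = 14873.33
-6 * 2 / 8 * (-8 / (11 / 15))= 180 / 11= 16.36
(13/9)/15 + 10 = 1363/135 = 10.10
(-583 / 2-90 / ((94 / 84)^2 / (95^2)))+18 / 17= -48737319875 / 75106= -648913.80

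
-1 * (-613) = 613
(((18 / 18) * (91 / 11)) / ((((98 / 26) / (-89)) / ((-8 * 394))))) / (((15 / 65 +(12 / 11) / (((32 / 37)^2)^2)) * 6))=80782297137152 / 1716603651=47059.38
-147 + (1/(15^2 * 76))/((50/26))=-62842487/427500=-147.00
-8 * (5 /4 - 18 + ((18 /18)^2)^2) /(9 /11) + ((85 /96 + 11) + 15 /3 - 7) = 15733 /96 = 163.89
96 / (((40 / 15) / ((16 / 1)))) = 576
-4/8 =-1/2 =-0.50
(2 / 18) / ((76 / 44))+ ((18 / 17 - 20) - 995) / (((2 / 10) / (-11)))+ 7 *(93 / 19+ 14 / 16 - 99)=1281736235 / 23256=55114.22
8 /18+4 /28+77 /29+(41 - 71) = -48886 /1827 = -26.76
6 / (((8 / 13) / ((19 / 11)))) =741 / 44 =16.84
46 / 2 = 23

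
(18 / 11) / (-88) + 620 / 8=37501 / 484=77.48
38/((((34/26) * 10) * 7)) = 247/595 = 0.42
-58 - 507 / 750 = -14669 / 250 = -58.68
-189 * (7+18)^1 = -4725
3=3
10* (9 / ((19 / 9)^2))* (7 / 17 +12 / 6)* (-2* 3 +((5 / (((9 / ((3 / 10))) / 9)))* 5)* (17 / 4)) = 1260.19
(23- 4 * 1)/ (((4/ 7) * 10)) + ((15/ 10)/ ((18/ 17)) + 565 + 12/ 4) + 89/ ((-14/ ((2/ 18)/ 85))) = 24535897/ 42840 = 572.73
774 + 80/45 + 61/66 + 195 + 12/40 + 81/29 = 13993184/14355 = 974.80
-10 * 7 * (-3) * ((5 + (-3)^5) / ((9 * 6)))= -8330 / 9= -925.56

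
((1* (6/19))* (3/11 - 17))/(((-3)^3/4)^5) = 376832/999640521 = 0.00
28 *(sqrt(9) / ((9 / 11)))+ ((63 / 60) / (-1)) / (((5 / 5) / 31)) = 4207 / 60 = 70.12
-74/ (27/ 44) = -3256/ 27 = -120.59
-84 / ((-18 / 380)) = 5320 / 3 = 1773.33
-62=-62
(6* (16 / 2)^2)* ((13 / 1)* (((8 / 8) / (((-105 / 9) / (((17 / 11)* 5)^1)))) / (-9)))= 28288 / 77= 367.38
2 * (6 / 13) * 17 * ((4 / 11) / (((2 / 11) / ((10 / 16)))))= 255 / 13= 19.62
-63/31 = -2.03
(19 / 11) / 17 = 19 / 187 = 0.10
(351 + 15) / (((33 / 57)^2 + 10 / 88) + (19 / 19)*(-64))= -5813544 / 1009447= -5.76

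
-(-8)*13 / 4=26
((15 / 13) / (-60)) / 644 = -1 / 33488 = -0.00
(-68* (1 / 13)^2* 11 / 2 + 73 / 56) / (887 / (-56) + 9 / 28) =8607 / 146861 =0.06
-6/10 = -3/5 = -0.60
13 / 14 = 0.93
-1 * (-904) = 904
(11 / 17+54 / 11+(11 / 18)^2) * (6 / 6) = 359263 / 60588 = 5.93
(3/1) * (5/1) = 15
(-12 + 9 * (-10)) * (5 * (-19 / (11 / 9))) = 87210 / 11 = 7928.18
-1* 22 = -22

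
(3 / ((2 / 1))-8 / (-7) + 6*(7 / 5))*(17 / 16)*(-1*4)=-13141 / 280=-46.93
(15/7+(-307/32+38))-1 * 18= 2811/224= 12.55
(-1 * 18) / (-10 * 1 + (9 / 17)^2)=5202 / 2809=1.85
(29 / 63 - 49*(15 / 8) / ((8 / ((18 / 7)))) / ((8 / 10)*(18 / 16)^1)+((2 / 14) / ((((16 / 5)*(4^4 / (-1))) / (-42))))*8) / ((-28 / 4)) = 520831 / 112896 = 4.61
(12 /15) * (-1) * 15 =-12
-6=-6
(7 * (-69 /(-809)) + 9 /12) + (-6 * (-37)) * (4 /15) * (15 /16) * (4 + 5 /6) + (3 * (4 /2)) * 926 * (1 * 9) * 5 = 202484284 /809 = 250289.60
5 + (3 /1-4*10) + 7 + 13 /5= -112 /5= -22.40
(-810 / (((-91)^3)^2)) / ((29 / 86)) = -69660 / 16468208309189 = -0.00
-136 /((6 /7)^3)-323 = -14552 /27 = -538.96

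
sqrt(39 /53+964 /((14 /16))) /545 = sqrt(151742339) /202195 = 0.06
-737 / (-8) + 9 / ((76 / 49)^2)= 95.87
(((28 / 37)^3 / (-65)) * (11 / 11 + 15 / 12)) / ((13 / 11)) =-543312 / 42801785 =-0.01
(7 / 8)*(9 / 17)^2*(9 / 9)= 567 / 2312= 0.25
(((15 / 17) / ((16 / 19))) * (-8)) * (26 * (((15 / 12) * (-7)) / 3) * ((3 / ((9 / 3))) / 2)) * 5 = 216125 / 136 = 1589.15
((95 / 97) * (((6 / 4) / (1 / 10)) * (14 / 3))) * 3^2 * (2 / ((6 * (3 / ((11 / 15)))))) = 14630 / 291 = 50.27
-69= -69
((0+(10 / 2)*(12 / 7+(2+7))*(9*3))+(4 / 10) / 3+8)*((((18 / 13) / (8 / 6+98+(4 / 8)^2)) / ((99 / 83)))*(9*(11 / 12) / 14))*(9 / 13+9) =684531378 / 7068425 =96.84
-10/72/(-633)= 0.00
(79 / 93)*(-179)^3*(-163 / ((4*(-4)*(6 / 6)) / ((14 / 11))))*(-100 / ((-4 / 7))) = -90471101371175 / 8184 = -11054631154.84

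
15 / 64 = 0.23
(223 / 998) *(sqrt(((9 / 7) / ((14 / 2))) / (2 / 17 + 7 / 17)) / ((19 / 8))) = 892 *sqrt(17) / 66367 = 0.06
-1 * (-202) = 202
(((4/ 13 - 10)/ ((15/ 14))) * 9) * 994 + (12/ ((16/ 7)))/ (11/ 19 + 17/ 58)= -10109444541/ 124930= -80920.87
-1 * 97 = -97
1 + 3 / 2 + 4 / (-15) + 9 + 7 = 547 / 30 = 18.23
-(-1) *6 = 6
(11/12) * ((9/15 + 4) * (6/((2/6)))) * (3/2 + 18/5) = 38709/100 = 387.09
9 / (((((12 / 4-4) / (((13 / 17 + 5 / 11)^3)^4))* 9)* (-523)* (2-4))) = -9867069071008745226510532608 / 956314998846580885874635095163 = -0.01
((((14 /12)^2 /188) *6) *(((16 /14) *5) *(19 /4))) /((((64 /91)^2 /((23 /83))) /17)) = 2153184215 /191741952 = 11.23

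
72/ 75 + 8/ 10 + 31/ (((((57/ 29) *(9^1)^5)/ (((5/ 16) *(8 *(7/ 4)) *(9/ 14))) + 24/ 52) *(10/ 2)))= 3422967959/ 1944702150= 1.76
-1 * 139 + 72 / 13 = -1735 / 13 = -133.46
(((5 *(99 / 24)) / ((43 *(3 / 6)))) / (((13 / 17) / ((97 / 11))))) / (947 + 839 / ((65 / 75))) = 24735 / 4282112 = 0.01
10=10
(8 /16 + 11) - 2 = 19 /2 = 9.50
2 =2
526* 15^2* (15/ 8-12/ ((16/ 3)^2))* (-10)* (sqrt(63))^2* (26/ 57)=-49420857.73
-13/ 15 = -0.87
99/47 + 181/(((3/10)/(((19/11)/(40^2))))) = 2.76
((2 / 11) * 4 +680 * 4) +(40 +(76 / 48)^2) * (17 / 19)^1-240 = 75804595 / 30096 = 2518.76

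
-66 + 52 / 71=-4634 / 71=-65.27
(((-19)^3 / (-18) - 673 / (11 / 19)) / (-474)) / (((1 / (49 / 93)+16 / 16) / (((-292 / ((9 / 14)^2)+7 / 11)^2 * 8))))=2999263986979044925 / 1322504923113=2267866.03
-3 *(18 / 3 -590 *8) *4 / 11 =56568 / 11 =5142.55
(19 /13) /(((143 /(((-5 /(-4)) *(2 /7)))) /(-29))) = -2755 /26026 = -0.11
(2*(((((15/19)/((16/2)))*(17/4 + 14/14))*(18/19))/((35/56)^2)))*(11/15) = 16632/9025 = 1.84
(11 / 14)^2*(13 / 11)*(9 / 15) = 429 / 980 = 0.44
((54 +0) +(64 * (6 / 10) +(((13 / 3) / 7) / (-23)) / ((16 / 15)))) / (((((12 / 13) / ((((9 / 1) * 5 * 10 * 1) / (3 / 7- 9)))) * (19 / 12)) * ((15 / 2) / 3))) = -46401693 / 34960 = -1327.28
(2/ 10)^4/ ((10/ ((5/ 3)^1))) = 1/ 3750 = 0.00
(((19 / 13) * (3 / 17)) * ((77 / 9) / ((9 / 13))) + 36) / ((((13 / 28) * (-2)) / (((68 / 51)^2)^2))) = -64465408 / 483327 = -133.38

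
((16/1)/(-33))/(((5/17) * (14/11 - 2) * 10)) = 17/75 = 0.23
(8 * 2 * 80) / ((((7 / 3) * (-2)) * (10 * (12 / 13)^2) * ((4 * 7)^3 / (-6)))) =0.01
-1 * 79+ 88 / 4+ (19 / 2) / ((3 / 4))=-133 / 3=-44.33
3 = 3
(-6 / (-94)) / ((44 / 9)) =27 / 2068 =0.01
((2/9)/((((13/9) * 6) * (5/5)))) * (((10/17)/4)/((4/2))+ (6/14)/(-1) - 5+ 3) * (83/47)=-93043/872508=-0.11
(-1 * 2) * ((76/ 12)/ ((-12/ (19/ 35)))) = 361/ 630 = 0.57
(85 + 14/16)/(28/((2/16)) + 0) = 687/1792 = 0.38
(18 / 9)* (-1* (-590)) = 1180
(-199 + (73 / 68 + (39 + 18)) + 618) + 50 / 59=1917419 / 4012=477.92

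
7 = 7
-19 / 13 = -1.46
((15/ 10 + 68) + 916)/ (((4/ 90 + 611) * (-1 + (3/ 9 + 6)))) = 266085/ 879904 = 0.30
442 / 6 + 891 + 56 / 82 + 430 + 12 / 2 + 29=175933 / 123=1430.35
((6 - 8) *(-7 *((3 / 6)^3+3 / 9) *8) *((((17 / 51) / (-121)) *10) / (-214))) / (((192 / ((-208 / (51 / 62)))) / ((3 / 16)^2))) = -14105 / 46100736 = -0.00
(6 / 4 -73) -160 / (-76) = -69.39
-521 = -521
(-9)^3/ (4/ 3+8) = -2187/ 28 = -78.11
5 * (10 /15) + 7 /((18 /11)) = 137 /18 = 7.61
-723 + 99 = -624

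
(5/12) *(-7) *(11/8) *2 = -385/48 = -8.02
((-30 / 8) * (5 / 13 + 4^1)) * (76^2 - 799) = -4255335 / 52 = -81833.37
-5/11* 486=-2430/11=-220.91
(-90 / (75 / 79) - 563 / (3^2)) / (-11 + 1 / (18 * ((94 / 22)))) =665614 / 46475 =14.32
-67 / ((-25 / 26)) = 1742 / 25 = 69.68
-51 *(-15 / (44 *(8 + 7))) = 51 / 44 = 1.16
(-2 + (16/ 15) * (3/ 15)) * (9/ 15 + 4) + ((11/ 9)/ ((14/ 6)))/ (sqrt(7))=-8.02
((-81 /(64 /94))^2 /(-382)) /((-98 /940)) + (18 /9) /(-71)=241800692333 /680436736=355.36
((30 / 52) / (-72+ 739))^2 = 225 / 300744964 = 0.00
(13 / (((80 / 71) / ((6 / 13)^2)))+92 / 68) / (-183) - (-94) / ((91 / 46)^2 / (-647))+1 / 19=-15540.47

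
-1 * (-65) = 65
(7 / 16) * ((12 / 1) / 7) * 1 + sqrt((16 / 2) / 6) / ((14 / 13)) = 1.82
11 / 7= 1.57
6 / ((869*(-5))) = -6 / 4345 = -0.00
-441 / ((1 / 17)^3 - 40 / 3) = 6499899 / 196517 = 33.08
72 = 72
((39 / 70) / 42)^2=169 / 960400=0.00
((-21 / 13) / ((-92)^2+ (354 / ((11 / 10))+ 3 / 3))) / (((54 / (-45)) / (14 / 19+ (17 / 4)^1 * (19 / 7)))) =71819 / 38198056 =0.00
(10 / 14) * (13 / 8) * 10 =325 / 28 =11.61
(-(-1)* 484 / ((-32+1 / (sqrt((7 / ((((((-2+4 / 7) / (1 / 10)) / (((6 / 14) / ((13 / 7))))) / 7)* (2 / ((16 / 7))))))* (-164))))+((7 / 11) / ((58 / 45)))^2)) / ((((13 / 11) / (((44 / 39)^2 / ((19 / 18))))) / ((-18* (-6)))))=-70600861400710379239581696 / 42036112597778262946879 - 3227661030998162626560* sqrt(3198) / 42036112597778262946879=-1683.87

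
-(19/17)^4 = -130321/83521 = -1.56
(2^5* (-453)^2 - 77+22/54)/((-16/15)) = -221623135/36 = -6156198.19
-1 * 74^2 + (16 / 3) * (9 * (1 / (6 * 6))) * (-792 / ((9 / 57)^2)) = -143500 / 3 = -47833.33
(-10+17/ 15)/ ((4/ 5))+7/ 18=-385/ 36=-10.69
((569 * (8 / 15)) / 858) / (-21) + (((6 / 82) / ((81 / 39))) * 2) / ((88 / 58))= 327973 / 11081070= 0.03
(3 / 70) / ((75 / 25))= 0.01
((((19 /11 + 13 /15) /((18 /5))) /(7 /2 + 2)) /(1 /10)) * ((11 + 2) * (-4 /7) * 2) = -445120 /22869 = -19.46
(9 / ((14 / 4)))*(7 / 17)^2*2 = 252 / 289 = 0.87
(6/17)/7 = 6/119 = 0.05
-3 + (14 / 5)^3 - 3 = 1994 / 125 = 15.95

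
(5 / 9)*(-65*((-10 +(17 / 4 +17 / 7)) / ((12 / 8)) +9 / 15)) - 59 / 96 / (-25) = 2939239 / 50400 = 58.32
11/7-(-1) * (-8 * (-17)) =963/7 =137.57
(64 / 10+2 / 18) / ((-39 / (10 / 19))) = -586 / 6669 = -0.09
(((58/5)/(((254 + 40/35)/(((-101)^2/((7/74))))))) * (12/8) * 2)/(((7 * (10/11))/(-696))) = -251400217464/156275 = -1608704.00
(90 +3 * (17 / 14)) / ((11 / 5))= 6555 / 154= 42.56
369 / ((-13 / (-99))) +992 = 49427 / 13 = 3802.08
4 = 4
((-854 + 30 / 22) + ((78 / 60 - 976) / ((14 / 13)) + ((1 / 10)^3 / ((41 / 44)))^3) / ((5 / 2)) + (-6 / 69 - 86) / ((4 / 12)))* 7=-7022825529835924049 / 681133320312500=-10310.50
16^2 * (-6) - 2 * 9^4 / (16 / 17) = -123825 / 8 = -15478.12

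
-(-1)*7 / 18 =7 / 18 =0.39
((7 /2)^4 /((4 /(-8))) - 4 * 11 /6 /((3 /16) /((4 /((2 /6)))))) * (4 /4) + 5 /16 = -36919 /48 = -769.15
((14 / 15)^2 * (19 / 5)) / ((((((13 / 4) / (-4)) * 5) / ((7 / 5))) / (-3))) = 3.42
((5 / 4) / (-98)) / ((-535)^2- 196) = -5 / 112123368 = -0.00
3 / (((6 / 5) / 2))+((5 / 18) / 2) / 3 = 5.05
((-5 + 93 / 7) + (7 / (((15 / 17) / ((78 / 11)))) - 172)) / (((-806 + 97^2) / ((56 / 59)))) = -330976 / 27916735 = -0.01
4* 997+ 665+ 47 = 4700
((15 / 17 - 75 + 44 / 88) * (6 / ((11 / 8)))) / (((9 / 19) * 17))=-380456 / 9537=-39.89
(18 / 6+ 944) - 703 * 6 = -3271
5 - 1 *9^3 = -724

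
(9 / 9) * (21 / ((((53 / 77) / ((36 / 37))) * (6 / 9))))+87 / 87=89279 / 1961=45.53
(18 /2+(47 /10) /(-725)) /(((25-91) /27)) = -3.68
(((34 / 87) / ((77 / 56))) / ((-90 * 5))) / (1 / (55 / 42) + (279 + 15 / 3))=-68 / 30658365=-0.00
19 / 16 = 1.19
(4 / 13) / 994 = 2 / 6461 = 0.00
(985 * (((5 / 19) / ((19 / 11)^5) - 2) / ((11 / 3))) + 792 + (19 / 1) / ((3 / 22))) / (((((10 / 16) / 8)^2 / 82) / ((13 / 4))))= 17406777.77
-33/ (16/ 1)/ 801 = -11/ 4272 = -0.00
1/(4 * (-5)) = -1/20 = -0.05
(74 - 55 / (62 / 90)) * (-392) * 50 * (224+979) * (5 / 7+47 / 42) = 7824231800 / 31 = 252394574.19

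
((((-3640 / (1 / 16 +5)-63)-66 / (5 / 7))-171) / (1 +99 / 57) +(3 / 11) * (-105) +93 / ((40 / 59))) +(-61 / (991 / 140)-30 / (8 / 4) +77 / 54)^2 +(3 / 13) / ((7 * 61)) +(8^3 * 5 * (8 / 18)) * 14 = 5647357737003955633 / 349726657191912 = 16147.92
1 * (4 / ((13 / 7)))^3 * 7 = 153664 / 2197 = 69.94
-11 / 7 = -1.57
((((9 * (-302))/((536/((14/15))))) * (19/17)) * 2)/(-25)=60249/142375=0.42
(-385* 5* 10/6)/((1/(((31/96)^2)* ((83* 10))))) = -3838594375/13824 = -277676.10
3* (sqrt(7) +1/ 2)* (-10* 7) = -210* sqrt(7)-105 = -660.61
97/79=1.23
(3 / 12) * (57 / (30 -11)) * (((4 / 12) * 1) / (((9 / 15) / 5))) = 25 / 12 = 2.08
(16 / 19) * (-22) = -352 / 19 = -18.53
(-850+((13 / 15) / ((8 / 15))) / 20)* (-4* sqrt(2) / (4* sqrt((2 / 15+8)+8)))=135987* sqrt(15) / 1760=299.25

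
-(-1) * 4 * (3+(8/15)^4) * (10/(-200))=-155971/253125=-0.62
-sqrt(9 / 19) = -3* sqrt(19) / 19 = -0.69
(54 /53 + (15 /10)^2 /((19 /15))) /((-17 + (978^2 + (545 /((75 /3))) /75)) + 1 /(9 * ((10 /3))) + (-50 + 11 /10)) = 1407375 /481556676484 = 0.00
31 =31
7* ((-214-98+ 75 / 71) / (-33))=4683 / 71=65.96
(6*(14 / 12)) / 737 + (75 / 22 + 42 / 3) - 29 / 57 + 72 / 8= 25.91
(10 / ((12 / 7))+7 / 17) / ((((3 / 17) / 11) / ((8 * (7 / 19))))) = 196196 / 171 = 1147.35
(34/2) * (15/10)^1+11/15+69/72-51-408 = -51817/120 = -431.81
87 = 87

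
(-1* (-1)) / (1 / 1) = 1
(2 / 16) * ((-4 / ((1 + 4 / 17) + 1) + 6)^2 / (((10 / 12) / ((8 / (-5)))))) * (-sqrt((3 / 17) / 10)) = 768 * sqrt(510) / 30685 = 0.57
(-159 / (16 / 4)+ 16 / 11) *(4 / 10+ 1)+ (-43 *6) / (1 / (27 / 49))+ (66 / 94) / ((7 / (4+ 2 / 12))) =-19796115 / 101332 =-195.36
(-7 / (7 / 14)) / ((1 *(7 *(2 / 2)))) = -2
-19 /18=-1.06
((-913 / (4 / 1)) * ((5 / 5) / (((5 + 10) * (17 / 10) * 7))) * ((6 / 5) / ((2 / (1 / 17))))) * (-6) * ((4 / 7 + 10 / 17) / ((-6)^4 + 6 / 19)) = 1196943 / 4941126925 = 0.00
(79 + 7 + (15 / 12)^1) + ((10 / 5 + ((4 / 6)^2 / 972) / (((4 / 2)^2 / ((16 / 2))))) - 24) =65.25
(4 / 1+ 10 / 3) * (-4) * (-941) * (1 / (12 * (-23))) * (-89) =1842478 / 207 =8900.86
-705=-705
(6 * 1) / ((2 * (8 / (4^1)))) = 3 / 2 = 1.50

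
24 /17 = 1.41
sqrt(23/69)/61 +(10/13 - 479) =-6217/13 +sqrt(3)/183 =-478.22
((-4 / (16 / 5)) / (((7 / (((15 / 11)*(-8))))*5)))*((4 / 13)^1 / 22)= 60 / 11011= 0.01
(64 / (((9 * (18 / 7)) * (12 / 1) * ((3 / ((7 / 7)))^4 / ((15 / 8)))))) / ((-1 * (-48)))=35 / 314928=0.00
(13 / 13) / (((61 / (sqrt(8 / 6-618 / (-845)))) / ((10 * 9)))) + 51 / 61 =2.96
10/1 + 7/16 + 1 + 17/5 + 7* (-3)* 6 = -8893/80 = -111.16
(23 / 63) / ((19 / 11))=253 / 1197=0.21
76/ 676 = 19/ 169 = 0.11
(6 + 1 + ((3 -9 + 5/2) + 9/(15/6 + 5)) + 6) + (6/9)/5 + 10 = 125/6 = 20.83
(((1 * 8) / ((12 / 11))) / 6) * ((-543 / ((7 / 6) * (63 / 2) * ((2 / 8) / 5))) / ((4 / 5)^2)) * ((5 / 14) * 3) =-1244375 / 2058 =-604.65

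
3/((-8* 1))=-3/8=-0.38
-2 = -2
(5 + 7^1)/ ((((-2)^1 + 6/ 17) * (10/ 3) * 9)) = -17/ 70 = -0.24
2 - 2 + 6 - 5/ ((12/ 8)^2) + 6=9.78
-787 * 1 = -787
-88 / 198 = -4 / 9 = -0.44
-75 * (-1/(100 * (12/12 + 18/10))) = 15/56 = 0.27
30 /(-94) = -15 /47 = -0.32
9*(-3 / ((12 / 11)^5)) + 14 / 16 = -152987 / 9216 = -16.60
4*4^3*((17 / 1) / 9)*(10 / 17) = 2560 / 9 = 284.44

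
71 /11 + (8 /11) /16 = 13 /2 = 6.50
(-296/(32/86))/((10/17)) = -27047/20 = -1352.35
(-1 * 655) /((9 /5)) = -3275 /9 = -363.89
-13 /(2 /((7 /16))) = -2.84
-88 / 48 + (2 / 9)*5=-13 / 18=-0.72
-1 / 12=-0.08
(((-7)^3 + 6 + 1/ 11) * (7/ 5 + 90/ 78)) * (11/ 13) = -615196/ 845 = -728.04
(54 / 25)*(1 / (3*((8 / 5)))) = 9 / 20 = 0.45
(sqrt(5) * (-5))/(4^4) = -5 * sqrt(5)/256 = -0.04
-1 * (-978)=978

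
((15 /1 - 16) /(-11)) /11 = 1 /121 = 0.01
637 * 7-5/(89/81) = 396446/89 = 4454.45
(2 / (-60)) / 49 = -1 / 1470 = -0.00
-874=-874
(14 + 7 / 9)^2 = 17689 / 81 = 218.38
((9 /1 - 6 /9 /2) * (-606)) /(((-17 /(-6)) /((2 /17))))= -63024 /289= -218.08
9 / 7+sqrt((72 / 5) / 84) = 1.70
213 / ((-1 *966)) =-71 / 322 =-0.22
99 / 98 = 1.01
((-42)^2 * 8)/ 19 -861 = -2247/ 19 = -118.26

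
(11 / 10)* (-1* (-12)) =66 / 5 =13.20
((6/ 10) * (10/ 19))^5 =7776/ 2476099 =0.00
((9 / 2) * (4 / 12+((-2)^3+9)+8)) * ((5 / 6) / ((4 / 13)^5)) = 12690.68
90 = 90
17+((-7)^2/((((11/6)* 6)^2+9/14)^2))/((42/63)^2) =49325162/2900209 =17.01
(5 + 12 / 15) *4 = 116 / 5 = 23.20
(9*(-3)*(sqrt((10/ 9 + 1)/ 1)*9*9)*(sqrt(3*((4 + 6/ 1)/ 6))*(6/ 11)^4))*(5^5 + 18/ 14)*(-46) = 951080040576*sqrt(95)/ 102487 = 90450316.24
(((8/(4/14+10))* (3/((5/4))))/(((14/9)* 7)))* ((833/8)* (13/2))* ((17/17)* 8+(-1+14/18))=10829/12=902.42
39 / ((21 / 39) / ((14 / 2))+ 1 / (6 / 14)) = 1521 / 94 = 16.18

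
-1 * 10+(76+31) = 97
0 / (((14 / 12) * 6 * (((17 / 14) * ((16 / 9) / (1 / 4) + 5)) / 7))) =0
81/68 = 1.19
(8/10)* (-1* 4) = -16/5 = -3.20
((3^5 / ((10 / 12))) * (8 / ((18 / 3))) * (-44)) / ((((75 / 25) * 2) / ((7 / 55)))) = -9072 / 25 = -362.88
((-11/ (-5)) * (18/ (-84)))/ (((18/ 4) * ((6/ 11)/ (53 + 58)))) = -4477/ 210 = -21.32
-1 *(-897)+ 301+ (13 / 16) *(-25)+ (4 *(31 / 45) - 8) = 844159 / 720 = 1172.44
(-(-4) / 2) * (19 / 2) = 19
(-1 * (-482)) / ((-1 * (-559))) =482 / 559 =0.86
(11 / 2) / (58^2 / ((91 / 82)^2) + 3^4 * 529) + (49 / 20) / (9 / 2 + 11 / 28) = 51798908273 / 103421876770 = 0.50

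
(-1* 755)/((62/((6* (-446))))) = 1010190/31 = 32586.77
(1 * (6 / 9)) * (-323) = -646 / 3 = -215.33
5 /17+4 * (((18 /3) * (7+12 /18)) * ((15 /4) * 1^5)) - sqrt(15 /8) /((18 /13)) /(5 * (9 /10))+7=11854 /17 - 13 * sqrt(30) /324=697.07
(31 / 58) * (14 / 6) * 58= 217 / 3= 72.33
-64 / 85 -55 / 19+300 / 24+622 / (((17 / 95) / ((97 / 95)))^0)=2037653 / 3230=630.85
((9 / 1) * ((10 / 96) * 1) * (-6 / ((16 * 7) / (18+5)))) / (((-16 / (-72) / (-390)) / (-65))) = -118067625 / 896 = -131771.90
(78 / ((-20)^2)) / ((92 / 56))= 273 / 2300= 0.12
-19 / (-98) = 0.19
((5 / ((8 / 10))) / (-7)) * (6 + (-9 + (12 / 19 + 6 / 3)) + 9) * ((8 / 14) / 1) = -4100 / 931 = -4.40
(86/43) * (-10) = -20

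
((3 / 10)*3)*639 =5751 / 10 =575.10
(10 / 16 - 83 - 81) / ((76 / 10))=-21.50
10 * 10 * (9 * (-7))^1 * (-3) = 18900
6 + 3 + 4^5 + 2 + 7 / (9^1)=9322 / 9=1035.78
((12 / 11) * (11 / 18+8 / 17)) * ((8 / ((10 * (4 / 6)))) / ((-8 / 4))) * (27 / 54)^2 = -331 / 1870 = -0.18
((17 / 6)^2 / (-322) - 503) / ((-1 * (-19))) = -5831065 / 220248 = -26.47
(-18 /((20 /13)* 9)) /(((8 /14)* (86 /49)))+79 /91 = -134009 /313040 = -0.43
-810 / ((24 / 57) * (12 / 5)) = -12825 / 16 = -801.56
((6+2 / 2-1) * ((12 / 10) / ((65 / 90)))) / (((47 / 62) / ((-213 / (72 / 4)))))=-475416 / 3055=-155.62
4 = 4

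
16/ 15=1.07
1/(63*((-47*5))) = -1/14805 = -0.00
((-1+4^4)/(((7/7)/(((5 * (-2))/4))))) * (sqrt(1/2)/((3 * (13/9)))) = -3825 * sqrt(2)/52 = -104.03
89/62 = 1.44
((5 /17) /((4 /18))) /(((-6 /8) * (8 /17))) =-15 /4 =-3.75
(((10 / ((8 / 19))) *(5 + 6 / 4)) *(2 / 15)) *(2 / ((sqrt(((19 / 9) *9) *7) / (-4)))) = -26 *sqrt(133) / 21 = -14.28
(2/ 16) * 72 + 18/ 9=11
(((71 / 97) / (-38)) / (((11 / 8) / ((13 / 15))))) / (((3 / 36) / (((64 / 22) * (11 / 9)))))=-472576 / 912285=-0.52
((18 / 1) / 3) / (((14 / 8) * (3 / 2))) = 16 / 7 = 2.29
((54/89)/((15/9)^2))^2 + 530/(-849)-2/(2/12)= -52860268346/4203080625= -12.58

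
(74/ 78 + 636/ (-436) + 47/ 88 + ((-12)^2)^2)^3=466764478071524657592693030541/ 52350559953449472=8916131527276.41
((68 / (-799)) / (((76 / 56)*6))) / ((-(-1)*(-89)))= 28 / 238431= 0.00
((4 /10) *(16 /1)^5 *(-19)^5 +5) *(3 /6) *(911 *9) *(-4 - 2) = 127726218594655731 /5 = 25545243718931146.20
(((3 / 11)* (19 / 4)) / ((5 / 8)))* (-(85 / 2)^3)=-7001025 / 44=-159114.20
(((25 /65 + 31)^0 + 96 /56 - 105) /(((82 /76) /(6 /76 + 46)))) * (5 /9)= -6268580 /2583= -2426.86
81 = 81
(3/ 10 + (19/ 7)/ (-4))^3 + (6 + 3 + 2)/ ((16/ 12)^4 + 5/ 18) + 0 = 4806883511/ 1528408000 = 3.15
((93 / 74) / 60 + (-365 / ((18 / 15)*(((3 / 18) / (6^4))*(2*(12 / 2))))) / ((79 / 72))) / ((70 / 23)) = -69009770239 / 1169200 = -59023.07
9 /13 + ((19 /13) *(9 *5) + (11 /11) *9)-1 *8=877 /13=67.46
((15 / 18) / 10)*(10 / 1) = 5 / 6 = 0.83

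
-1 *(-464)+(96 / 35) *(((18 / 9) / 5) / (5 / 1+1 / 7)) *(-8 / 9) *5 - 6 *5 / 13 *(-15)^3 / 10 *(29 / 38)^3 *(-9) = -255438369343 / 96300360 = -2652.52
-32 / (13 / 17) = -544 / 13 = -41.85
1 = 1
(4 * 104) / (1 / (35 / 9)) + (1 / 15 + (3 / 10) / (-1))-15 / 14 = 509189 / 315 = 1616.47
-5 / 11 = -0.45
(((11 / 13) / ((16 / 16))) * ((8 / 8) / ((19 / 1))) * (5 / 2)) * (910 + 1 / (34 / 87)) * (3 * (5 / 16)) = 1347225 / 14144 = 95.25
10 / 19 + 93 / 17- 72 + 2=-20673 / 323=-64.00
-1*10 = -10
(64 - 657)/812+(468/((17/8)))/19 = 2848589/262276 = 10.86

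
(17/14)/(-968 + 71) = -17/12558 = -0.00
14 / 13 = 1.08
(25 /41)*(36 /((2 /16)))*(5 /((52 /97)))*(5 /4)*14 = 15277500 /533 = 28663.23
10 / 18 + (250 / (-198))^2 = 21070 / 9801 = 2.15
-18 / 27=-2 / 3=-0.67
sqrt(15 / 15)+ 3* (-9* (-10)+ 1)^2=24844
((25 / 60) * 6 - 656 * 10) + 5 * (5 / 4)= -26205 / 4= -6551.25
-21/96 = -7/32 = -0.22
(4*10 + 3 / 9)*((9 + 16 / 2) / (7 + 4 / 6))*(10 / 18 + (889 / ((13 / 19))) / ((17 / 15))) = 276048190 / 2691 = 102582.01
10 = 10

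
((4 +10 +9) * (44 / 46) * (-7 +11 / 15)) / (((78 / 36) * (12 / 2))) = -2068 / 195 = -10.61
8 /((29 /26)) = 208 /29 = 7.17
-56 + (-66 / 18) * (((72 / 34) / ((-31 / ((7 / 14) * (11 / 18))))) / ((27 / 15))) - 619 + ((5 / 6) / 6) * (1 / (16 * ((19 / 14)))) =-5839158425 / 8651232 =-674.95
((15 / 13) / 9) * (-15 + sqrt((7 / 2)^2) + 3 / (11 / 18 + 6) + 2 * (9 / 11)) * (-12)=18950 / 1309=14.48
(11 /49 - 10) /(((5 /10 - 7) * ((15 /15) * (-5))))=-958 /3185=-0.30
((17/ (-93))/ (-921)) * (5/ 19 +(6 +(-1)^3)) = 1700/ 1627407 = 0.00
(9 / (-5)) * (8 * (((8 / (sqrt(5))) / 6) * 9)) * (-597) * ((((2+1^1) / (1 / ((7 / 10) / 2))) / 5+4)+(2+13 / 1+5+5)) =376668792 * sqrt(5) / 625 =1347611.24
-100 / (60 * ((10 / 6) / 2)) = -2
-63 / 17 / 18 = -7 / 34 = -0.21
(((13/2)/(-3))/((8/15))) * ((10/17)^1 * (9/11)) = -2925/1496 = -1.96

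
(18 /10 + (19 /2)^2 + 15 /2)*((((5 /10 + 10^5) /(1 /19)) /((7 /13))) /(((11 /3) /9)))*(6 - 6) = 0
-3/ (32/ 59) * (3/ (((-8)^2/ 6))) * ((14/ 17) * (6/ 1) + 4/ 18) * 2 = -16.07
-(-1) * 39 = 39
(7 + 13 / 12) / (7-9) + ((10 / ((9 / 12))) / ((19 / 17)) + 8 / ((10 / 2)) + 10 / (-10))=6451 / 760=8.49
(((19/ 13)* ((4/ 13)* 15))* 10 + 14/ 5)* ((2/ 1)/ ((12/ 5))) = 29683/ 507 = 58.55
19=19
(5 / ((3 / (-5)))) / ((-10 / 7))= 35 / 6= 5.83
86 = 86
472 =472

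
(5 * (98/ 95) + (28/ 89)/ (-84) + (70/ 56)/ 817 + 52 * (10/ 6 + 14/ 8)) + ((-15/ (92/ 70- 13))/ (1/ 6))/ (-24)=5427522970/ 29739617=182.50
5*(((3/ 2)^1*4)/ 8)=15/ 4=3.75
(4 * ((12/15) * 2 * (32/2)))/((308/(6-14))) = -1024/385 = -2.66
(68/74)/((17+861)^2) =17/14261354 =0.00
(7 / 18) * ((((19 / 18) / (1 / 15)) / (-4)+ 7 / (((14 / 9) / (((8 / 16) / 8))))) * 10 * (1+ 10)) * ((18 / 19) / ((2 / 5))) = -679525 / 1824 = -372.55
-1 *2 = -2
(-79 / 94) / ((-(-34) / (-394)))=15563 / 1598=9.74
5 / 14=0.36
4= 4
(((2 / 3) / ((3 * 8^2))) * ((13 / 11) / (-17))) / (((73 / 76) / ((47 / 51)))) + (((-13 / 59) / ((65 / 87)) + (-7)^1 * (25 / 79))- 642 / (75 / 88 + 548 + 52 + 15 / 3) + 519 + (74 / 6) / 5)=6451174220578159609 / 12456489195663480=517.90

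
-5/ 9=-0.56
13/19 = 0.68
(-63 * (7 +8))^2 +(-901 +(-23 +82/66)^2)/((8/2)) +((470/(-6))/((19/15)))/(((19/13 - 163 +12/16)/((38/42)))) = 75881284616015/84981204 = 892918.45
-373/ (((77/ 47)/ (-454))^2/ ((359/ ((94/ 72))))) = -46699834858704/ 5929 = -7876511192.23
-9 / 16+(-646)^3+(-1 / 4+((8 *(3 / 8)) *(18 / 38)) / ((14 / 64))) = -573679285313 / 2128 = -269586130.32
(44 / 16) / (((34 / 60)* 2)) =2.43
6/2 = 3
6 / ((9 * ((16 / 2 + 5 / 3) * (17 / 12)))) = 24 / 493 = 0.05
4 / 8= 1 / 2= 0.50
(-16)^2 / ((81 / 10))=2560 / 81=31.60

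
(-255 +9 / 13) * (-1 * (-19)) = -62814 / 13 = -4831.85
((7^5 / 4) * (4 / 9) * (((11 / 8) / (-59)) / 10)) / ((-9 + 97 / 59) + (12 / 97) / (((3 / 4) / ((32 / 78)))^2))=826551453 / 1390011040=0.59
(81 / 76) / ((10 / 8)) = 81 / 95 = 0.85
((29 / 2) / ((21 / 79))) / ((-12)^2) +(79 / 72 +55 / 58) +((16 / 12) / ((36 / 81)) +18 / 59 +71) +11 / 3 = 831948641 / 10348128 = 80.40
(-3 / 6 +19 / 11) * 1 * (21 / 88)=0.29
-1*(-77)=77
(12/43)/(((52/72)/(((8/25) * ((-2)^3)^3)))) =-884736/13975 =-63.31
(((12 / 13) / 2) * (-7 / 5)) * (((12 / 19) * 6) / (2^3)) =-0.31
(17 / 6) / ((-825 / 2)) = -17 / 2475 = -0.01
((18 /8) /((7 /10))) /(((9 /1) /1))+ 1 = 19 /14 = 1.36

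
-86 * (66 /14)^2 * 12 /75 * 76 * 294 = -170824896 /25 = -6832995.84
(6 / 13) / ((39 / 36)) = 72 / 169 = 0.43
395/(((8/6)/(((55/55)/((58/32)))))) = 4740/29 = 163.45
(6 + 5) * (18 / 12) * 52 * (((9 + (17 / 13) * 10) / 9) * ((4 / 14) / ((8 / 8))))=1804 / 3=601.33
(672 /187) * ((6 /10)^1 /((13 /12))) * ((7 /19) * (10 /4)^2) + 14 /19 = 245714 /46189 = 5.32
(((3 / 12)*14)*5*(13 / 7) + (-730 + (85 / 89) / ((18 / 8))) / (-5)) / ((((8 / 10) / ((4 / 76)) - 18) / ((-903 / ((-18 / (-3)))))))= 61451515 / 6408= 9589.81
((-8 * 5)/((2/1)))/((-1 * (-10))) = -2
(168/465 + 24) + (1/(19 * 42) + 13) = 4621373/123690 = 37.36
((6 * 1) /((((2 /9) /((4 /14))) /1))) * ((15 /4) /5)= 81 /14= 5.79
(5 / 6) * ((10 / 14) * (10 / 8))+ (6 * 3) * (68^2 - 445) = 12637421 / 168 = 75222.74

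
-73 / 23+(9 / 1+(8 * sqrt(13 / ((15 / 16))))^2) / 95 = 205256 / 32775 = 6.26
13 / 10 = 1.30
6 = 6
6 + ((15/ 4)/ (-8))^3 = 193233/ 32768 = 5.90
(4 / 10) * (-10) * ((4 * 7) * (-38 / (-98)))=-304 / 7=-43.43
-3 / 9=-1 / 3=-0.33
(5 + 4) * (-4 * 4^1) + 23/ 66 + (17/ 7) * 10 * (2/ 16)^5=-543675659/ 3784704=-143.65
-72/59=-1.22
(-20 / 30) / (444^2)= -1 / 295704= -0.00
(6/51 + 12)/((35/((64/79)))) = 13184/47005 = 0.28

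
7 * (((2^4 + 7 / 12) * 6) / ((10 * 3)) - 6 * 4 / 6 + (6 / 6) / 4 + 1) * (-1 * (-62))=3689 / 15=245.93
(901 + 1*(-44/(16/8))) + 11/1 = 890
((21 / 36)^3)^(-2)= 2985984 / 117649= 25.38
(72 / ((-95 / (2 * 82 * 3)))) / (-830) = 17712 / 39425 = 0.45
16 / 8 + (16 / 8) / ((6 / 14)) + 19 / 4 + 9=20.42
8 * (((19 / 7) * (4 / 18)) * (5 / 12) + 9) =13988 / 189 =74.01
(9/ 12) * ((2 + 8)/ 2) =15/ 4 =3.75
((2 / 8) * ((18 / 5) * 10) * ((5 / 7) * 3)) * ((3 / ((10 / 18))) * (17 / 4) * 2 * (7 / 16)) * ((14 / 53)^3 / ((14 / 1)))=607257 / 1191016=0.51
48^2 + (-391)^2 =155185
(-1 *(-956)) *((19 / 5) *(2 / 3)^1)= 36328 / 15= 2421.87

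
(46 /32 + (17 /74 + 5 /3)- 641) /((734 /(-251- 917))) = 1014.71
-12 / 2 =-6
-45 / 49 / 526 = -0.00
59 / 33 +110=3689 / 33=111.79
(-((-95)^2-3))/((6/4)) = -18044/3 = -6014.67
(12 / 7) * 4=48 / 7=6.86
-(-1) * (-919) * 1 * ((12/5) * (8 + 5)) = -28672.80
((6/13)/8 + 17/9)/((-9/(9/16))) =-911/7488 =-0.12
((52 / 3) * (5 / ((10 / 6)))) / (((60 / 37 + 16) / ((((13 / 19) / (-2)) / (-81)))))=6253 / 501714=0.01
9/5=1.80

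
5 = 5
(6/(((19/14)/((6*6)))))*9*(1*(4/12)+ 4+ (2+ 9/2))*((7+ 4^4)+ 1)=77837760/19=4096724.21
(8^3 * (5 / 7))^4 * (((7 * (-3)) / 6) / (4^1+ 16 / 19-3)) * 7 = -81604378624000 / 343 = -237913640303.21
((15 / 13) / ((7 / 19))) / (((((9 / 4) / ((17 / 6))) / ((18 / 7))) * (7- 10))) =-6460 / 1911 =-3.38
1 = 1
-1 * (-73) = 73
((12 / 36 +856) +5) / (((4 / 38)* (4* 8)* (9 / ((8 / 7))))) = 6137 / 189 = 32.47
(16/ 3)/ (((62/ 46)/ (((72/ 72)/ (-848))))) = -23/ 4929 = -0.00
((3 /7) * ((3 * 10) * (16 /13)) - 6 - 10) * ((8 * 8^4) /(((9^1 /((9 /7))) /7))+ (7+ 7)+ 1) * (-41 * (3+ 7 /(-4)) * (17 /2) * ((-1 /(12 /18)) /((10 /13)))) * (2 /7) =-68549253 /49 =-1398964.35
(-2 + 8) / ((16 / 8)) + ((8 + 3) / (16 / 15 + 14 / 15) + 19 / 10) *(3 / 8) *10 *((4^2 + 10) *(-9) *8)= -51945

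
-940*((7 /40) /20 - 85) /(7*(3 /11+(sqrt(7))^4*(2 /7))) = 35152381 /43960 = 799.64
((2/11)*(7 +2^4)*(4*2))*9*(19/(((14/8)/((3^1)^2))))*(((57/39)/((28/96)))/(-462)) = -172171008/539539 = -319.11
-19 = -19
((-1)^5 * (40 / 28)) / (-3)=10 / 21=0.48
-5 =-5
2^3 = 8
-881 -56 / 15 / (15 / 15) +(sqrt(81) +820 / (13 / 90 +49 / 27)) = -457.21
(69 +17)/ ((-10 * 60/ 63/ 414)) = -3738.42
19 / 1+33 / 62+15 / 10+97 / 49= 34955 / 1519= 23.01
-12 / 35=-0.34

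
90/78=15/13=1.15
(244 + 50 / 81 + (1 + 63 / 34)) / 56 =681533 / 154224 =4.42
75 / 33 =25 / 11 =2.27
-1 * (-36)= 36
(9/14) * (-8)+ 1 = -29/7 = -4.14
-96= -96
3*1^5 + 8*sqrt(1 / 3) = 3 + 8*sqrt(3) / 3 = 7.62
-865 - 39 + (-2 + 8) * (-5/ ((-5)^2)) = -4526/ 5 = -905.20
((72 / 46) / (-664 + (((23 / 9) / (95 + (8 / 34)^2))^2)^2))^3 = -2433947702563421239925866227882306475987804350502051247150181557222976 / 185819584773498924003197666396113503239115654035726500840144199088740955277969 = -0.00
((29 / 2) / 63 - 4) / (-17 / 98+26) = -3325 / 22779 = -0.15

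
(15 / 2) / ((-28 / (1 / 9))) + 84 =14107 / 168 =83.97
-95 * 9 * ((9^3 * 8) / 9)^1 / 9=-61560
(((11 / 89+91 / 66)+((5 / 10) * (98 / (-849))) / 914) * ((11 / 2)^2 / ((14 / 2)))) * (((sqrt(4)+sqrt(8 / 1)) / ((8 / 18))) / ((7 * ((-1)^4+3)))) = 4707854679 / 4512099928+4707854679 * sqrt(2) / 4512099928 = 2.52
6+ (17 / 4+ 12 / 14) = 311 / 28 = 11.11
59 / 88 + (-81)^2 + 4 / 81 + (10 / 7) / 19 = 6220739167 / 948024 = 6561.80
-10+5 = -5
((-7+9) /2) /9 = 1 /9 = 0.11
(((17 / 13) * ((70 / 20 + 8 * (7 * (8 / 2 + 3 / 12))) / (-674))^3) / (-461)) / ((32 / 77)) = 147496270383 / 469746910676992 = 0.00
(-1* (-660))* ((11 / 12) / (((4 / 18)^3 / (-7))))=-385914.38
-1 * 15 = -15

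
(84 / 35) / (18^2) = 1 / 135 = 0.01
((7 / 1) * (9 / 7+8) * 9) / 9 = 65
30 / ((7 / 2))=60 / 7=8.57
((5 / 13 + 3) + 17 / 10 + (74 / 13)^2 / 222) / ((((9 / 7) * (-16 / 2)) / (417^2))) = -3586615193 / 40560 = -88427.40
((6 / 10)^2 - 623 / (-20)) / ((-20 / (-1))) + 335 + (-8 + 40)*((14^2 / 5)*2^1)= 5690751 / 2000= 2845.38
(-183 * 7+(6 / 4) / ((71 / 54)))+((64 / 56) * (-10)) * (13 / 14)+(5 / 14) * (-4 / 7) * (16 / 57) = -255915710 / 198303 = -1290.53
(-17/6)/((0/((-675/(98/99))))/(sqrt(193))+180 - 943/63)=-357/20794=-0.02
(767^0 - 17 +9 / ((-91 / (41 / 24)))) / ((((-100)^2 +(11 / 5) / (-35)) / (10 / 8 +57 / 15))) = -5944355 / 727995424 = -0.01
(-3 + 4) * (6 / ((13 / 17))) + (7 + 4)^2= 1675 / 13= 128.85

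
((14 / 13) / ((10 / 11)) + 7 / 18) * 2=1841 / 585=3.15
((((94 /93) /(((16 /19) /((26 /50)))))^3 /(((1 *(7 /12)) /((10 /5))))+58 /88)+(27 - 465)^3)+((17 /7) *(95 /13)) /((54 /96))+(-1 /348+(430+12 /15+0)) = -72666976572308162663693 /864802939000000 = -84027208.16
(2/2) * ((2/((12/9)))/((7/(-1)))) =-3/14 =-0.21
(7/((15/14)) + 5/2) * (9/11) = 813/110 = 7.39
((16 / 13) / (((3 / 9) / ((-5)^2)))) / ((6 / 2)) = 400 / 13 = 30.77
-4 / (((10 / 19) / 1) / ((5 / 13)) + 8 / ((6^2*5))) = -855 / 302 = -2.83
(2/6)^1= 1/3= 0.33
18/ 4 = 9/ 2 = 4.50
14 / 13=1.08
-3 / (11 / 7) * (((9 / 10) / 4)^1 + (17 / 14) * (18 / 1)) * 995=-3691251 / 88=-41946.03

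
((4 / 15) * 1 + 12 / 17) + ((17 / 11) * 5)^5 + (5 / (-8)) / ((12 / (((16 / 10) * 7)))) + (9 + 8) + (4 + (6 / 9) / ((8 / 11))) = 377454868321 / 13689335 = 27572.91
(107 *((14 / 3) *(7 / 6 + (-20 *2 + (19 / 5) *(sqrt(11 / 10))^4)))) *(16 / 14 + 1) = -5494771 / 150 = -36631.81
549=549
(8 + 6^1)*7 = 98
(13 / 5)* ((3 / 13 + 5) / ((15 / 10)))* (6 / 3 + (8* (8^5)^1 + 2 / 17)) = 35651872 / 15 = 2376791.47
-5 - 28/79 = -423/79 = -5.35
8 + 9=17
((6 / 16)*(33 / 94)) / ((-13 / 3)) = -297 / 9776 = -0.03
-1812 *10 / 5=-3624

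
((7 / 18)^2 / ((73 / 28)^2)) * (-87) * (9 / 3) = -278516 / 47961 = -5.81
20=20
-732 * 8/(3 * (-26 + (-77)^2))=-0.33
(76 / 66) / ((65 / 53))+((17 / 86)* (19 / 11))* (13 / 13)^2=236189 / 184470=1.28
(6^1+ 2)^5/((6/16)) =262144/3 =87381.33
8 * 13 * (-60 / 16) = -390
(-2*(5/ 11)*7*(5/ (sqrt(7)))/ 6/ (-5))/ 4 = 0.10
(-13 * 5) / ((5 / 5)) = -65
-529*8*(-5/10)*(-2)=-4232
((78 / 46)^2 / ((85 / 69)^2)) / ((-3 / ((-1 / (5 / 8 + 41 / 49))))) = 596232 / 1379975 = 0.43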